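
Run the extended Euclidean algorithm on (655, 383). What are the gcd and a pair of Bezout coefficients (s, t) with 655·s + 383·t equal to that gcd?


Euclidean algorithm on (655, 383) — divide until remainder is 0:
  655 = 1 · 383 + 272
  383 = 1 · 272 + 111
  272 = 2 · 111 + 50
  111 = 2 · 50 + 11
  50 = 4 · 11 + 6
  11 = 1 · 6 + 5
  6 = 1 · 5 + 1
  5 = 5 · 1 + 0
gcd(655, 383) = 1.
Track Bezout coefficients alongside the remainders: start with r₀ = 655 = a·1 + b·0 (s = 1, t = 0) and r₁ = 383 = a·0 + b·1 (s = 0, t = 1); each new remainder r_{k+1} = r_{k-1} − q_k·r_k inherits s_{k+1} = s_{k-1} − q_k·s_k, t_{k+1} = t_{k-1} − q_k·t_k, so r_k = a·s_k + b·t_k at every step:
  q = 1: r = 272, s = 1 − 1·0 = 1, t = 0 − 1·1 = -1  (check: 655·1 + 383·(-1) = 272)
  q = 1: r = 111, s = 0 − 1·1 = -1, t = 1 − 1·(-1) = 2  (check: 655·(-1) + 383·2 = 111)
  q = 2: r = 50, s = 1 − 2·(-1) = 3, t = -1 − 2·2 = -5  (check: 655·3 + 383·(-5) = 50)
  q = 2: r = 11, s = -1 − 2·3 = -7, t = 2 − 2·(-5) = 12  (check: 655·(-7) + 383·12 = 11)
  q = 4: r = 6, s = 3 − 4·(-7) = 31, t = -5 − 4·12 = -53  (check: 655·31 + 383·(-53) = 6)
  q = 1: r = 5, s = -7 − 1·31 = -38, t = 12 − 1·(-53) = 65  (check: 655·(-38) + 383·65 = 5)
  q = 1: r = 1, s = 31 − 1·(-38) = 69, t = -53 − 1·65 = -118  (check: 655·69 + 383·(-118) = 1)
The row with r = 1 (the gcd) gives the Bezout coefficients s = 69, t = -118.
Result: 655 · (69) + 383 · (-118) = 1.

gcd(655, 383) = 1; s = 69, t = -118 (check: 655·69 + 383·(-118) = 1).


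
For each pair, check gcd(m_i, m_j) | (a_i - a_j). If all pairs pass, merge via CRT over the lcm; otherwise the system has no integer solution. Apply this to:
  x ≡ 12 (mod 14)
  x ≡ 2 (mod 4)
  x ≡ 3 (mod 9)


Moduli 14, 4, 9 are not pairwise coprime, so CRT works modulo lcm(m_i) when all pairwise compatibility conditions hold.
Pairwise compatibility: gcd(m_i, m_j) must divide a_i - a_j for every pair.
Merge one congruence at a time:
  Start: x ≡ 12 (mod 14).
  Combine with x ≡ 2 (mod 4): gcd(14, 4) = 2; 2 - 12 = -10, which IS divisible by 2, so compatible.
    Write x = 12 + 14·t and substitute into x ≡ 2 (mod 4): 14·t ≡ 2 − 12 = -10 (mod 4).
    Divide the congruence (and modulus) by g = 2: 7·t ≡ -5 (mod 2).
    Reduce coefficients mod 2: 1·t ≡ 1 (mod 2).
    So t ≡ 1 (mod 2).
    Then x = 12 + 14·1 = 26, valid modulo lcm(14, 4) = 28: x ≡ 26 (mod 28).
  Combine with x ≡ 3 (mod 9): gcd(28, 9) = 1; 3 - 26 = -23, which IS divisible by 1, so compatible.
    Write x = 26 + 28·t and substitute into x ≡ 3 (mod 9): 28·t ≡ 3 − 26 = -23 (mod 9).
    Reduce coefficients mod 9: 1·t ≡ 4 (mod 9).
    So t ≡ 4 (mod 9).
    Then x = 26 + 28·4 = 138, valid modulo lcm(28, 9) = 252: x ≡ 138 (mod 252).
Verify: 138 mod 14 = 12, 138 mod 4 = 2, 138 mod 9 = 3.

x ≡ 138 (mod 252).


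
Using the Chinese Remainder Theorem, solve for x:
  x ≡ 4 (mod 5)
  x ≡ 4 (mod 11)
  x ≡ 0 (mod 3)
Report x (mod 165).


Moduli 5, 11, 3 are pairwise coprime; by CRT there is a unique solution modulo M = 5 · 11 · 3 = 165.
Solve pairwise, accumulating the modulus:
  Start with x ≡ 4 (mod 5).
  Combine with x ≡ 4 (mod 11): since gcd(5, 11) = 1, we get a unique residue mod 55.
    Write x = 4 + 5·t and substitute into x ≡ 4 (mod 11): 5·t ≡ 4 − 4 = 0 (mod 11).
    The inverse of 5 mod 11 is 9 (since 5·9 = 45 = 4·11 + 1), so t ≡ 9·0 = 0 ≡ 0 (mod 11).
    Then x = 4 + 5·0 = 4, valid modulo lcm(5, 11) = 55: x ≡ 4 (mod 55).
  Combine with x ≡ 0 (mod 3): since gcd(55, 3) = 1, we get a unique residue mod 165.
    Write x = 4 + 55·t and substitute into x ≡ 0 (mod 3): 55·t ≡ 0 − 4 = -4 (mod 3).
    Reduce coefficients mod 3: 1·t ≡ 2 (mod 3).
    So t ≡ 2 (mod 3).
    Then x = 4 + 55·2 = 114, valid modulo lcm(55, 3) = 165: x ≡ 114 (mod 165).
Verify: 114 mod 5 = 4 ✓, 114 mod 11 = 4 ✓, 114 mod 3 = 0 ✓.

x ≡ 114 (mod 165).


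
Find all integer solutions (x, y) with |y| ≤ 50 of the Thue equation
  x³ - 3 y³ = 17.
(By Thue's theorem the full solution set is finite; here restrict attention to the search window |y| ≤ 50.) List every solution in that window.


The equation is x³ - 3y³ = 17. For fixed y, x³ = 3·y³ + 17, so a solution requires the RHS to be a perfect cube.
Strategy: iterate y from -50 to 50, compute RHS = 3·y³ + 17, and check whether it is a (positive or negative) perfect cube.
Check small values of y:
  y = 0: RHS = 17 is not a perfect cube.
  y = 1: RHS = 20 is not a perfect cube.
  y = -1: RHS = 14 is not a perfect cube.
  y = 2: RHS = 41 is not a perfect cube.
  y = -2: RHS = -7 is not a perfect cube.
  y = 3: RHS = 98 is not a perfect cube.
  y = -3: RHS = -64 = (-4)³ ⇒ x = -4 works.
Continuing the search up to |y| = 50 finds no further solutions beyond those listed.
Collected solutions: (-4, -3).

Solutions (with |y| ≤ 50): (-4, -3).


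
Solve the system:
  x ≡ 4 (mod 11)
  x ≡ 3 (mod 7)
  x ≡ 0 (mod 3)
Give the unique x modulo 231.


Moduli 11, 7, 3 are pairwise coprime; by CRT there is a unique solution modulo M = 11 · 7 · 3 = 231.
Solve pairwise, accumulating the modulus:
  Start with x ≡ 4 (mod 11).
  Combine with x ≡ 3 (mod 7): since gcd(11, 7) = 1, we get a unique residue mod 77.
    Write x = 4 + 11·t and substitute into x ≡ 3 (mod 7): 11·t ≡ 3 − 4 = -1 (mod 7).
    Reduce coefficients mod 7: 4·t ≡ 6 (mod 7).
    The inverse of 4 mod 7 is 2 (since 4·2 = 8 = 1·7 + 1), so t ≡ 2·6 = 12 ≡ 5 (mod 7).
    Then x = 4 + 11·5 = 59, valid modulo lcm(11, 7) = 77: x ≡ 59 (mod 77).
  Combine with x ≡ 0 (mod 3): since gcd(77, 3) = 1, we get a unique residue mod 231.
    Write x = 59 + 77·t and substitute into x ≡ 0 (mod 3): 77·t ≡ 0 − 59 = -59 (mod 3).
    Reduce coefficients mod 3: 2·t ≡ 1 (mod 3).
    The inverse of 2 mod 3 is 2 (since 2·2 = 4 = 1·3 + 1), so t ≡ 2·1 = 2 ≡ 2 (mod 3).
    Then x = 59 + 77·2 = 213, valid modulo lcm(77, 3) = 231: x ≡ 213 (mod 231).
Verify: 213 mod 11 = 4 ✓, 213 mod 7 = 3 ✓, 213 mod 3 = 0 ✓.

x ≡ 213 (mod 231).


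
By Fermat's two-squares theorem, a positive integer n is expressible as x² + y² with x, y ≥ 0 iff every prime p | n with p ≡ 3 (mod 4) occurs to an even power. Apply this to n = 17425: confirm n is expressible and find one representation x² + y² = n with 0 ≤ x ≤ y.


Step 1: Factor n = 17425 = 5^2 · 17 · 41.
Step 2: Check the mod-4 condition on each prime factor: 5 ≡ 1 (mod 4), exponent 2; 17 ≡ 1 (mod 4), exponent 1; 41 ≡ 1 (mod 4), exponent 1.
All primes ≡ 3 (mod 4) appear to even exponent (or don't appear), so by the two-squares theorem n IS expressible as a sum of two squares.
Step 3: Build a representation. Group n = k² · m with k = 5 and m = 17 · 41 = 697 (a product of primes ≡ 1 (mod 4)); a representation of m scales to one of n via (k·x)² + (k·y)² = k²(x² + y²). Each prime p ≡ 1 (mod 4) is itself a sum of two squares; find a² by testing p − a² for a perfect square:
  17: 17 − 1² = 16 = 4² ⇒ 17 = 1² + 4².
  41: 41 − 1² = 40, 41 − 2² = 37, 41 − 3² = 32, 41 − 4² = 25 = 5² ⇒ 41 = 4² + 5².
  Combine using the Brahmagupta–Fibonacci identity (a² + b²)(c² + d²) = (ac − bd)² + (ad + bc)² = (ac + bd)² + (ad − bc)²:
  17 · 41 = 697: from (1² + 4²)(4² + 5²), take (1·4 − 4·5, 1·5 + 4·4) = (4 − 20, 5 + 16) = (-16, 21); dropping signs (only squares matter) gives (16, 21); check 16² + 21² = 256 + 441 = 697 ✓.
  Scale by k = 5: (5·16, 5·21) = (80, 105).
Step 4: Order so x ≤ y and verify: 80² + 105² = 6400 + 11025 = 17425 = n. ✓

n = 17425 = 80² + 105² (one valid representation with x ≤ y).


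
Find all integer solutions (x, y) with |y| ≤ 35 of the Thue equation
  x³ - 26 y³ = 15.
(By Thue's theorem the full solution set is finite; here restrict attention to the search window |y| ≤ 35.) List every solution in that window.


The equation is x³ - 26y³ = 15. For fixed y, x³ = 26·y³ + 15, so a solution requires the RHS to be a perfect cube.
Strategy: iterate y from -35 to 35, compute RHS = 26·y³ + 15, and check whether it is a (positive or negative) perfect cube.
Check small values of y:
  y = 0: RHS = 15 is not a perfect cube.
  y = 1: RHS = 41 is not a perfect cube.
  y = -1: RHS = -11 is not a perfect cube.
  y = 2: RHS = 223 is not a perfect cube.
  y = -2: RHS = -193 is not a perfect cube.
  y = 3: RHS = 717 is not a perfect cube.
  y = -3: RHS = -687 is not a perfect cube.
Continuing the search up to |y| = 35 finds no solutions either.
No (x, y) in the scanned range satisfies the equation.

No integer solutions with |y| ≤ 35.


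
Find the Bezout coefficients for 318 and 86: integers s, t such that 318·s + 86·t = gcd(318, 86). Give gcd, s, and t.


Euclidean algorithm on (318, 86) — divide until remainder is 0:
  318 = 3 · 86 + 60
  86 = 1 · 60 + 26
  60 = 2 · 26 + 8
  26 = 3 · 8 + 2
  8 = 4 · 2 + 0
gcd(318, 86) = 2.
Track Bezout coefficients alongside the remainders: start with r₀ = 318 = a·1 + b·0 (s = 1, t = 0) and r₁ = 86 = a·0 + b·1 (s = 0, t = 1); each new remainder r_{k+1} = r_{k-1} − q_k·r_k inherits s_{k+1} = s_{k-1} − q_k·s_k, t_{k+1} = t_{k-1} − q_k·t_k, so r_k = a·s_k + b·t_k at every step:
  q = 3: r = 60, s = 1 − 3·0 = 1, t = 0 − 3·1 = -3  (check: 318·1 + 86·(-3) = 60)
  q = 1: r = 26, s = 0 − 1·1 = -1, t = 1 − 1·(-3) = 4  (check: 318·(-1) + 86·4 = 26)
  q = 2: r = 8, s = 1 − 2·(-1) = 3, t = -3 − 2·4 = -11  (check: 318·3 + 86·(-11) = 8)
  q = 3: r = 2, s = -1 − 3·3 = -10, t = 4 − 3·(-11) = 37  (check: 318·(-10) + 86·37 = 2)
The row with r = 2 (the gcd) gives the Bezout coefficients s = -10, t = 37.
Result: 318 · (-10) + 86 · (37) = 2.

gcd(318, 86) = 2; s = -10, t = 37 (check: 318·(-10) + 86·37 = 2).


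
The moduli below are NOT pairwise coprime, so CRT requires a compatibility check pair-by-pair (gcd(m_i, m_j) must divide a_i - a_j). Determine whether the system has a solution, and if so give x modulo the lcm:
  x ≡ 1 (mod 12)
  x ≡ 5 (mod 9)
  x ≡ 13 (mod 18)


Moduli 12, 9, 18 are not pairwise coprime, so CRT works modulo lcm(m_i) when all pairwise compatibility conditions hold.
Pairwise compatibility: gcd(m_i, m_j) must divide a_i - a_j for every pair.
Merge one congruence at a time:
  Start: x ≡ 1 (mod 12).
  Combine with x ≡ 5 (mod 9): gcd(12, 9) = 3, and 5 - 1 = 4 is NOT divisible by 3.
    ⇒ system is inconsistent (no integer solution).

No solution (the system is inconsistent).


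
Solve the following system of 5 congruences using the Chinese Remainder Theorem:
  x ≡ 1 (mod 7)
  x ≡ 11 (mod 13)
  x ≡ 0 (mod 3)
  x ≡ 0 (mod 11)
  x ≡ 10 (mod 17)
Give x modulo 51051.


Product of moduli M = 7 · 13 · 3 · 11 · 17 = 51051.
Merge one congruence at a time:
  Start: x ≡ 1 (mod 7).
  Combine with x ≡ 11 (mod 13); new modulus lcm = 91.
    Write x = 1 + 7·t and substitute into x ≡ 11 (mod 13): 7·t ≡ 11 − 1 = 10 (mod 13).
    The inverse of 7 mod 13 is 2 (since 7·2 = 14 = 1·13 + 1), so t ≡ 2·10 = 20 ≡ 7 (mod 13).
    Then x = 1 + 7·7 = 50, valid modulo lcm(7, 13) = 91: x ≡ 50 (mod 91).
  Combine with x ≡ 0 (mod 3); new modulus lcm = 273.
    Write x = 50 + 91·t and substitute into x ≡ 0 (mod 3): 91·t ≡ 0 − 50 = -50 (mod 3).
    Reduce coefficients mod 3: 1·t ≡ 1 (mod 3).
    So t ≡ 1 (mod 3).
    Then x = 50 + 91·1 = 141, valid modulo lcm(91, 3) = 273: x ≡ 141 (mod 273).
  Combine with x ≡ 0 (mod 11); new modulus lcm = 3003.
    Write x = 141 + 273·t and substitute into x ≡ 0 (mod 11): 273·t ≡ 0 − 141 = -141 (mod 11).
    Reduce coefficients mod 11: 9·t ≡ 2 (mod 11).
    The inverse of 9 mod 11 is 5 (since 9·5 = 45 = 4·11 + 1), so t ≡ 5·2 = 10 ≡ 10 (mod 11).
    Then x = 141 + 273·10 = 2871, valid modulo lcm(273, 11) = 3003: x ≡ 2871 (mod 3003).
  Combine with x ≡ 10 (mod 17); new modulus lcm = 51051.
    Write x = 2871 + 3003·t and substitute into x ≡ 10 (mod 17): 3003·t ≡ 10 − 2871 = -2861 (mod 17).
    Reduce coefficients mod 17: 11·t ≡ 12 (mod 17).
    The inverse of 11 mod 17 is 14 (since 11·14 = 154 = 9·17 + 1), so t ≡ 14·12 = 168 ≡ 15 (mod 17).
    Then x = 2871 + 3003·15 = 47916, valid modulo lcm(3003, 17) = 51051: x ≡ 47916 (mod 51051).
Verify against each original: 47916 mod 7 = 1, 47916 mod 13 = 11, 47916 mod 3 = 0, 47916 mod 11 = 0, 47916 mod 17 = 10.

x ≡ 47916 (mod 51051).


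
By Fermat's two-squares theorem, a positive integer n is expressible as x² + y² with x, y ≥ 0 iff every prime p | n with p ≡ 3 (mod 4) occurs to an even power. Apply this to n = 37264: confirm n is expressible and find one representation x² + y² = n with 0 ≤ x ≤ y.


Step 1: Factor n = 37264 = 2^4 · 17 · 137.
Step 2: Check the mod-4 condition on each prime factor: 2 = 2 (special); 17 ≡ 1 (mod 4), exponent 1; 137 ≡ 1 (mod 4), exponent 1.
All primes ≡ 3 (mod 4) appear to even exponent (or don't appear), so by the two-squares theorem n IS expressible as a sum of two squares.
Step 3: Build a representation. Group n = k² · m with k = 4 and m = 17 · 137 = 2329 (a product of primes ≡ 1 (mod 4)); a representation of m scales to one of n via (k·x)² + (k·y)² = k²(x² + y²). Each prime p ≡ 1 (mod 4) is itself a sum of two squares; find a² by testing p − a² for a perfect square:
  17: 17 − 1² = 16 = 4² ⇒ 17 = 1² + 4².
  137: 137 − 1² = 136, 137 − 2² = 133, 137 − 3² = 128, 137 − 4² = 121 = 11² ⇒ 137 = 4² + 11².
  Combine using the Brahmagupta–Fibonacci identity (a² + b²)(c² + d²) = (ac − bd)² + (ad + bc)² = (ac + bd)² + (ad − bc)²:
  17 · 137 = 2329: from (1² + 4²)(4² + 11²), take (1·4 − 4·11, 1·11 + 4·4) = (4 − 44, 11 + 16) = (-40, 27); dropping signs (only squares matter) gives (40, 27); check 40² + 27² = 1600 + 729 = 2329 ✓.
  Scale by k = 4: (4·40, 4·27) = (160, 108).
Step 4: Order so x ≤ y and verify: 108² + 160² = 11664 + 25600 = 37264 = n. ✓

n = 37264 = 108² + 160² (one valid representation with x ≤ y).


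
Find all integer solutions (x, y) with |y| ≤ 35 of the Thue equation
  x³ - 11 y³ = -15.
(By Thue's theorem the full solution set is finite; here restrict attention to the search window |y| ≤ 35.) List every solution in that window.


The equation is x³ - 11y³ = -15. For fixed y, x³ = 11·y³ − 15, so a solution requires the RHS to be a perfect cube.
Strategy: iterate y from -35 to 35, compute RHS = 11·y³ − 15, and check whether it is a (positive or negative) perfect cube.
Check small values of y:
  y = 0: RHS = -15 is not a perfect cube.
  y = 1: RHS = -4 is not a perfect cube.
  y = -1: RHS = -26 is not a perfect cube.
  y = 2: RHS = 73 is not a perfect cube.
  y = -2: RHS = -103 is not a perfect cube.
  y = 3: RHS = 282 is not a perfect cube.
  y = -3: RHS = -312 is not a perfect cube.
Continuing the search up to |y| = 35 finds no solutions either.
No (x, y) in the scanned range satisfies the equation.

No integer solutions with |y| ≤ 35.


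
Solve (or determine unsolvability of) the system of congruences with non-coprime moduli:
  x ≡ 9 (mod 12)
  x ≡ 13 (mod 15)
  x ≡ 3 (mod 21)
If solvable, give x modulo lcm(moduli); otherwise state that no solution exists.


Moduli 12, 15, 21 are not pairwise coprime, so CRT works modulo lcm(m_i) when all pairwise compatibility conditions hold.
Pairwise compatibility: gcd(m_i, m_j) must divide a_i - a_j for every pair.
Merge one congruence at a time:
  Start: x ≡ 9 (mod 12).
  Combine with x ≡ 13 (mod 15): gcd(12, 15) = 3, and 13 - 9 = 4 is NOT divisible by 3.
    ⇒ system is inconsistent (no integer solution).

No solution (the system is inconsistent).


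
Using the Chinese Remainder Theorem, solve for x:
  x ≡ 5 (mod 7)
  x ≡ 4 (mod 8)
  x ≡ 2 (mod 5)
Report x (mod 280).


Moduli 7, 8, 5 are pairwise coprime; by CRT there is a unique solution modulo M = 7 · 8 · 5 = 280.
Solve pairwise, accumulating the modulus:
  Start with x ≡ 5 (mod 7).
  Combine with x ≡ 4 (mod 8): since gcd(7, 8) = 1, we get a unique residue mod 56.
    Write x = 5 + 7·t and substitute into x ≡ 4 (mod 8): 7·t ≡ 4 − 5 = -1 (mod 8).
    Reduce coefficients mod 8: 7·t ≡ 7 (mod 8).
    The inverse of 7 mod 8 is 7 (since 7·7 = 49 = 6·8 + 1), so t ≡ 7·7 = 49 ≡ 1 (mod 8).
    Then x = 5 + 7·1 = 12, valid modulo lcm(7, 8) = 56: x ≡ 12 (mod 56).
  Combine with x ≡ 2 (mod 5): since gcd(56, 5) = 1, we get a unique residue mod 280.
    Write x = 12 + 56·t and substitute into x ≡ 2 (mod 5): 56·t ≡ 2 − 12 = -10 (mod 5).
    Reduce coefficients mod 5: 1·t ≡ 0 (mod 5).
    So t ≡ 0 (mod 5).
    Then x = 12 + 56·0 = 12, valid modulo lcm(56, 5) = 280: x ≡ 12 (mod 280).
Verify: 12 mod 7 = 5 ✓, 12 mod 8 = 4 ✓, 12 mod 5 = 2 ✓.

x ≡ 12 (mod 280).


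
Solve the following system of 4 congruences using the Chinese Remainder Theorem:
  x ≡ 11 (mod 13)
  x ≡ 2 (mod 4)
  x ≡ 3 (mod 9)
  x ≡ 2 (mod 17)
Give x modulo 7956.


Product of moduli M = 13 · 4 · 9 · 17 = 7956.
Merge one congruence at a time:
  Start: x ≡ 11 (mod 13).
  Combine with x ≡ 2 (mod 4); new modulus lcm = 52.
    Write x = 11 + 13·t and substitute into x ≡ 2 (mod 4): 13·t ≡ 2 − 11 = -9 (mod 4).
    Reduce coefficients mod 4: 1·t ≡ 3 (mod 4).
    So t ≡ 3 (mod 4).
    Then x = 11 + 13·3 = 50, valid modulo lcm(13, 4) = 52: x ≡ 50 (mod 52).
  Combine with x ≡ 3 (mod 9); new modulus lcm = 468.
    Write x = 50 + 52·t and substitute into x ≡ 3 (mod 9): 52·t ≡ 3 − 50 = -47 (mod 9).
    Reduce coefficients mod 9: 7·t ≡ 7 (mod 9).
    The inverse of 7 mod 9 is 4 (since 7·4 = 28 = 3·9 + 1), so t ≡ 4·7 = 28 ≡ 1 (mod 9).
    Then x = 50 + 52·1 = 102, valid modulo lcm(52, 9) = 468: x ≡ 102 (mod 468).
  Combine with x ≡ 2 (mod 17); new modulus lcm = 7956.
    Write x = 102 + 468·t and substitute into x ≡ 2 (mod 17): 468·t ≡ 2 − 102 = -100 (mod 17).
    Reduce coefficients mod 17: 9·t ≡ 2 (mod 17).
    The inverse of 9 mod 17 is 2 (since 9·2 = 18 = 1·17 + 1), so t ≡ 2·2 = 4 ≡ 4 (mod 17).
    Then x = 102 + 468·4 = 1974, valid modulo lcm(468, 17) = 7956: x ≡ 1974 (mod 7956).
Verify against each original: 1974 mod 13 = 11, 1974 mod 4 = 2, 1974 mod 9 = 3, 1974 mod 17 = 2.

x ≡ 1974 (mod 7956).


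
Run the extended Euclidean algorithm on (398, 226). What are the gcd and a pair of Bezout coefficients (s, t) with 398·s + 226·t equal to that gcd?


Euclidean algorithm on (398, 226) — divide until remainder is 0:
  398 = 1 · 226 + 172
  226 = 1 · 172 + 54
  172 = 3 · 54 + 10
  54 = 5 · 10 + 4
  10 = 2 · 4 + 2
  4 = 2 · 2 + 0
gcd(398, 226) = 2.
Track Bezout coefficients alongside the remainders: start with r₀ = 398 = a·1 + b·0 (s = 1, t = 0) and r₁ = 226 = a·0 + b·1 (s = 0, t = 1); each new remainder r_{k+1} = r_{k-1} − q_k·r_k inherits s_{k+1} = s_{k-1} − q_k·s_k, t_{k+1} = t_{k-1} − q_k·t_k, so r_k = a·s_k + b·t_k at every step:
  q = 1: r = 172, s = 1 − 1·0 = 1, t = 0 − 1·1 = -1  (check: 398·1 + 226·(-1) = 172)
  q = 1: r = 54, s = 0 − 1·1 = -1, t = 1 − 1·(-1) = 2  (check: 398·(-1) + 226·2 = 54)
  q = 3: r = 10, s = 1 − 3·(-1) = 4, t = -1 − 3·2 = -7  (check: 398·4 + 226·(-7) = 10)
  q = 5: r = 4, s = -1 − 5·4 = -21, t = 2 − 5·(-7) = 37  (check: 398·(-21) + 226·37 = 4)
  q = 2: r = 2, s = 4 − 2·(-21) = 46, t = -7 − 2·37 = -81  (check: 398·46 + 226·(-81) = 2)
The row with r = 2 (the gcd) gives the Bezout coefficients s = 46, t = -81.
Result: 398 · (46) + 226 · (-81) = 2.

gcd(398, 226) = 2; s = 46, t = -81 (check: 398·46 + 226·(-81) = 2).


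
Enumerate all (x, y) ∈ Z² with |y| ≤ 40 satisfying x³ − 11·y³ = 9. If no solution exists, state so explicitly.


The equation is x³ - 11y³ = 9. For fixed y, x³ = 11·y³ + 9, so a solution requires the RHS to be a perfect cube.
Strategy: iterate y from -40 to 40, compute RHS = 11·y³ + 9, and check whether it is a (positive or negative) perfect cube.
Check small values of y:
  y = 0: RHS = 9 is not a perfect cube.
  y = 1: RHS = 20 is not a perfect cube.
  y = -1: RHS = -2 is not a perfect cube.
  y = 2: RHS = 97 is not a perfect cube.
  y = -2: RHS = -79 is not a perfect cube.
  y = 3: RHS = 306 is not a perfect cube.
  y = -3: RHS = -288 is not a perfect cube.
Continuing the search up to |y| = 40 finds no solutions either.
No (x, y) in the scanned range satisfies the equation.

No integer solutions with |y| ≤ 40.


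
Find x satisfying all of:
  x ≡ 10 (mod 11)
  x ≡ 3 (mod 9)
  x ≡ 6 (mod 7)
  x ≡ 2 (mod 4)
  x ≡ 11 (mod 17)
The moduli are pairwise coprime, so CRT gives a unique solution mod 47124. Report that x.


Product of moduli M = 11 · 9 · 7 · 4 · 17 = 47124.
Merge one congruence at a time:
  Start: x ≡ 10 (mod 11).
  Combine with x ≡ 3 (mod 9); new modulus lcm = 99.
    Write x = 10 + 11·t and substitute into x ≡ 3 (mod 9): 11·t ≡ 3 − 10 = -7 (mod 9).
    Reduce coefficients mod 9: 2·t ≡ 2 (mod 9).
    The inverse of 2 mod 9 is 5 (since 2·5 = 10 = 1·9 + 1), so t ≡ 5·2 = 10 ≡ 1 (mod 9).
    Then x = 10 + 11·1 = 21, valid modulo lcm(11, 9) = 99: x ≡ 21 (mod 99).
  Combine with x ≡ 6 (mod 7); new modulus lcm = 693.
    Write x = 21 + 99·t and substitute into x ≡ 6 (mod 7): 99·t ≡ 6 − 21 = -15 (mod 7).
    Reduce coefficients mod 7: 1·t ≡ 6 (mod 7).
    So t ≡ 6 (mod 7).
    Then x = 21 + 99·6 = 615, valid modulo lcm(99, 7) = 693: x ≡ 615 (mod 693).
  Combine with x ≡ 2 (mod 4); new modulus lcm = 2772.
    Write x = 615 + 693·t and substitute into x ≡ 2 (mod 4): 693·t ≡ 2 − 615 = -613 (mod 4).
    Reduce coefficients mod 4: 1·t ≡ 3 (mod 4).
    So t ≡ 3 (mod 4).
    Then x = 615 + 693·3 = 2694, valid modulo lcm(693, 4) = 2772: x ≡ 2694 (mod 2772).
  Combine with x ≡ 11 (mod 17); new modulus lcm = 47124.
    Write x = 2694 + 2772·t and substitute into x ≡ 11 (mod 17): 2772·t ≡ 11 − 2694 = -2683 (mod 17).
    Reduce coefficients mod 17: 1·t ≡ 3 (mod 17).
    So t ≡ 3 (mod 17).
    Then x = 2694 + 2772·3 = 11010, valid modulo lcm(2772, 17) = 47124: x ≡ 11010 (mod 47124).
Verify against each original: 11010 mod 11 = 10, 11010 mod 9 = 3, 11010 mod 7 = 6, 11010 mod 4 = 2, 11010 mod 17 = 11.

x ≡ 11010 (mod 47124).


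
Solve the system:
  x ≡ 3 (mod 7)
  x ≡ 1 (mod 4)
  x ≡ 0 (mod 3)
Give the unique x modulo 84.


Moduli 7, 4, 3 are pairwise coprime; by CRT there is a unique solution modulo M = 7 · 4 · 3 = 84.
Solve pairwise, accumulating the modulus:
  Start with x ≡ 3 (mod 7).
  Combine with x ≡ 1 (mod 4): since gcd(7, 4) = 1, we get a unique residue mod 28.
    Write x = 3 + 7·t and substitute into x ≡ 1 (mod 4): 7·t ≡ 1 − 3 = -2 (mod 4).
    Reduce coefficients mod 4: 3·t ≡ 2 (mod 4).
    The inverse of 3 mod 4 is 3 (since 3·3 = 9 = 2·4 + 1), so t ≡ 3·2 = 6 ≡ 2 (mod 4).
    Then x = 3 + 7·2 = 17, valid modulo lcm(7, 4) = 28: x ≡ 17 (mod 28).
  Combine with x ≡ 0 (mod 3): since gcd(28, 3) = 1, we get a unique residue mod 84.
    Write x = 17 + 28·t and substitute into x ≡ 0 (mod 3): 28·t ≡ 0 − 17 = -17 (mod 3).
    Reduce coefficients mod 3: 1·t ≡ 1 (mod 3).
    So t ≡ 1 (mod 3).
    Then x = 17 + 28·1 = 45, valid modulo lcm(28, 3) = 84: x ≡ 45 (mod 84).
Verify: 45 mod 7 = 3 ✓, 45 mod 4 = 1 ✓, 45 mod 3 = 0 ✓.

x ≡ 45 (mod 84).


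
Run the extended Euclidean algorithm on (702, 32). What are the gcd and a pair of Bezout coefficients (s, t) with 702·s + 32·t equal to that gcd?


Euclidean algorithm on (702, 32) — divide until remainder is 0:
  702 = 21 · 32 + 30
  32 = 1 · 30 + 2
  30 = 15 · 2 + 0
gcd(702, 32) = 2.
Track Bezout coefficients alongside the remainders: start with r₀ = 702 = a·1 + b·0 (s = 1, t = 0) and r₁ = 32 = a·0 + b·1 (s = 0, t = 1); each new remainder r_{k+1} = r_{k-1} − q_k·r_k inherits s_{k+1} = s_{k-1} − q_k·s_k, t_{k+1} = t_{k-1} − q_k·t_k, so r_k = a·s_k + b·t_k at every step:
  q = 21: r = 30, s = 1 − 21·0 = 1, t = 0 − 21·1 = -21  (check: 702·1 + 32·(-21) = 30)
  q = 1: r = 2, s = 0 − 1·1 = -1, t = 1 − 1·(-21) = 22  (check: 702·(-1) + 32·22 = 2)
The row with r = 2 (the gcd) gives the Bezout coefficients s = -1, t = 22.
Result: 702 · (-1) + 32 · (22) = 2.

gcd(702, 32) = 2; s = -1, t = 22 (check: 702·(-1) + 32·22 = 2).


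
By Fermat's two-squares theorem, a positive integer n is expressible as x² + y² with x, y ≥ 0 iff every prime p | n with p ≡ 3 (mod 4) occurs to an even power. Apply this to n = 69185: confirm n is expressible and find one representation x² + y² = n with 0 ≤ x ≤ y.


Step 1: Factor n = 69185 = 5 · 101 · 137.
Step 2: Check the mod-4 condition on each prime factor: 5 ≡ 1 (mod 4), exponent 1; 101 ≡ 1 (mod 4), exponent 1; 137 ≡ 1 (mod 4), exponent 1.
All primes ≡ 3 (mod 4) appear to even exponent (or don't appear), so by the two-squares theorem n IS expressible as a sum of two squares.
Step 3: Build a representation. Here n = 5 · 101 · 137 is a product of primes ≡ 1 (mod 4). Each prime p ≡ 1 (mod 4) is itself a sum of two squares; find a² by testing p − a² for a perfect square:
  5: 5 − 1² = 4 = 2² ⇒ 5 = 1² + 2².
  101: 101 − 1² = 100 = 10² ⇒ 101 = 1² + 10².
  137: 137 − 1² = 136, 137 − 2² = 133, 137 − 3² = 128, 137 − 4² = 121 = 11² ⇒ 137 = 4² + 11².
  Combine using the Brahmagupta–Fibonacci identity (a² + b²)(c² + d²) = (ac − bd)² + (ad + bc)² = (ac + bd)² + (ad − bc)²:
  5 · 101 = 505: from (1² + 2²)(1² + 10²), take (1·1 − 2·10, 1·10 + 2·1) = (1 − 20, 10 + 2) = (-19, 12); dropping signs (only squares matter) gives (19, 12); check 19² + 12² = 361 + 144 = 505 ✓.
  505 · 137 = 69185: from (19² + 12²)(4² + 11²), take (19·4 − 12·11, 19·11 + 12·4) = (76 − 132, 209 + 48) = (-56, 257); dropping signs (only squares matter) gives (56, 257); check 56² + 257² = 3136 + 66049 = 69185 ✓.
Step 4: Order so x ≤ y and verify: 56² + 257² = 3136 + 66049 = 69185 = n. ✓

n = 69185 = 56² + 257² (one valid representation with x ≤ y).


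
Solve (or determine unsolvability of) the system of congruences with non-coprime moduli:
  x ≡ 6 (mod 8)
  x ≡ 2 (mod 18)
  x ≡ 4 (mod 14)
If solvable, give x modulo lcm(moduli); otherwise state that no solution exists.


Moduli 8, 18, 14 are not pairwise coprime, so CRT works modulo lcm(m_i) when all pairwise compatibility conditions hold.
Pairwise compatibility: gcd(m_i, m_j) must divide a_i - a_j for every pair.
Merge one congruence at a time:
  Start: x ≡ 6 (mod 8).
  Combine with x ≡ 2 (mod 18): gcd(8, 18) = 2; 2 - 6 = -4, which IS divisible by 2, so compatible.
    Write x = 6 + 8·t and substitute into x ≡ 2 (mod 18): 8·t ≡ 2 − 6 = -4 (mod 18).
    Divide the congruence (and modulus) by g = 2: 4·t ≡ -2 (mod 9).
    Reduce coefficients mod 9: 4·t ≡ 7 (mod 9).
    The inverse of 4 mod 9 is 7 (since 4·7 = 28 = 3·9 + 1), so t ≡ 7·7 = 49 ≡ 4 (mod 9).
    Then x = 6 + 8·4 = 38, valid modulo lcm(8, 18) = 72: x ≡ 38 (mod 72).
  Combine with x ≡ 4 (mod 14): gcd(72, 14) = 2; 4 - 38 = -34, which IS divisible by 2, so compatible.
    Write x = 38 + 72·t and substitute into x ≡ 4 (mod 14): 72·t ≡ 4 − 38 = -34 (mod 14).
    Divide the congruence (and modulus) by g = 2: 36·t ≡ -17 (mod 7).
    Reduce coefficients mod 7: 1·t ≡ 4 (mod 7).
    So t ≡ 4 (mod 7).
    Then x = 38 + 72·4 = 326, valid modulo lcm(72, 14) = 504: x ≡ 326 (mod 504).
Verify: 326 mod 8 = 6, 326 mod 18 = 2, 326 mod 14 = 4.

x ≡ 326 (mod 504).


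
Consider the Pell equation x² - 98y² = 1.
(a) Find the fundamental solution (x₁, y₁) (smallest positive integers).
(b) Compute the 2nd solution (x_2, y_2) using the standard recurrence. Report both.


Step 1: Find the fundamental solution (x₁, y₁) of x² - 98y² = 1.
  Expand √98 as a continued fraction. a₀ = ⌊√98⌋ = 9; iterate m_{k+1} = d_k·a_k − m_k, d_{k+1} = (98 − m_{k+1}²)/d_k, a_{k+1} = ⌊(a₀ + m_{k+1})/d_{k+1}⌋ (starting m₀ = 0, d₀ = 1), with convergents p_k = a_k·p_{k-1} + p_{k-2}, q_k = a_k·q_{k-1} + q_{k-2} (p₋₁ = 1, q₋₁ = 0):
  k = 0: a₀ = 9; p₀/q₀ = 9/1; p₀² − 98·q₀² = 81 − 98 = -17.
  k = 1: m = 9, d = 17, a = ⌊(9 + 9)/17⌋ = 1; p/q = (1·9 + 1)/(1·1 + 0) = 10/1; p² − 98·q² = 100 − 98 = 2.
  k = 2: m = 8, d = 2, a = ⌊(9 + 8)/2⌋ = 8; p/q = (8·10 + 9)/(8·1 + 1) = 89/9; p² − 98·q² = 7921 − 7938 = -17.
  k = 3: m = 8, d = 17, a = ⌊(9 + 8)/17⌋ = 1; p/q = (1·89 + 10)/(1·9 + 1) = 99/10; p² − 98·q² = 9801 − 9800 = 1.
  The first convergent with p² − 98·q² = 1 gives the fundamental solution (x₁, y₁) = (99, 10).
Step 2: Apply the recurrence (x_{n+1}, y_{n+1}) = (x₁x_n + 98y₁y_n, x₁y_n + y₁x_n) repeatedly.
  From (x_1, y_1) = (99, 10): x_2 = 99·99 + 98·10·10 = 19601; y_2 = 99·10 + 10·99 = 1980.
Step 3: Verify x_2² - 98·y_2² = 384199201 - 384199200 = 1 (should be 1). ✓

(x_1, y_1) = (99, 10); (x_2, y_2) = (19601, 1980).


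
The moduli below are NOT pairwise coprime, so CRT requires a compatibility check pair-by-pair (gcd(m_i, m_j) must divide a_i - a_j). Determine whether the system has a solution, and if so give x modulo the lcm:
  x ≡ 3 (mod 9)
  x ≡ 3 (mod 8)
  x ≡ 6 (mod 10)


Moduli 9, 8, 10 are not pairwise coprime, so CRT works modulo lcm(m_i) when all pairwise compatibility conditions hold.
Pairwise compatibility: gcd(m_i, m_j) must divide a_i - a_j for every pair.
Merge one congruence at a time:
  Start: x ≡ 3 (mod 9).
  Combine with x ≡ 3 (mod 8): gcd(9, 8) = 1; 3 - 3 = 0, which IS divisible by 1, so compatible.
    Write x = 3 + 9·t and substitute into x ≡ 3 (mod 8): 9·t ≡ 3 − 3 = 0 (mod 8).
    Reduce coefficients mod 8: 1·t ≡ 0 (mod 8).
    So t ≡ 0 (mod 8).
    Then x = 3 + 9·0 = 3, valid modulo lcm(9, 8) = 72: x ≡ 3 (mod 72).
  Combine with x ≡ 6 (mod 10): gcd(72, 10) = 2, and 6 - 3 = 3 is NOT divisible by 2.
    ⇒ system is inconsistent (no integer solution).

No solution (the system is inconsistent).


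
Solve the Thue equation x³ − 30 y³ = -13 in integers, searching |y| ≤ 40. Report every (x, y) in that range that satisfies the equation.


The equation is x³ - 30y³ = -13. For fixed y, x³ = 30·y³ − 13, so a solution requires the RHS to be a perfect cube.
Strategy: iterate y from -40 to 40, compute RHS = 30·y³ − 13, and check whether it is a (positive or negative) perfect cube.
Check small values of y:
  y = 0: RHS = -13 is not a perfect cube.
  y = 1: RHS = 17 is not a perfect cube.
  y = -1: RHS = -43 is not a perfect cube.
  y = 2: RHS = 227 is not a perfect cube.
  y = -2: RHS = -253 is not a perfect cube.
  y = 3: RHS = 797 is not a perfect cube.
  y = -3: RHS = -823 is not a perfect cube.
Continuing the search up to |y| = 40 finds no solutions either.
No (x, y) in the scanned range satisfies the equation.

No integer solutions with |y| ≤ 40.


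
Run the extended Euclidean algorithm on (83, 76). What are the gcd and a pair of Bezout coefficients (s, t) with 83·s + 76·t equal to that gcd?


Euclidean algorithm on (83, 76) — divide until remainder is 0:
  83 = 1 · 76 + 7
  76 = 10 · 7 + 6
  7 = 1 · 6 + 1
  6 = 6 · 1 + 0
gcd(83, 76) = 1.
Track Bezout coefficients alongside the remainders: start with r₀ = 83 = a·1 + b·0 (s = 1, t = 0) and r₁ = 76 = a·0 + b·1 (s = 0, t = 1); each new remainder r_{k+1} = r_{k-1} − q_k·r_k inherits s_{k+1} = s_{k-1} − q_k·s_k, t_{k+1} = t_{k-1} − q_k·t_k, so r_k = a·s_k + b·t_k at every step:
  q = 1: r = 7, s = 1 − 1·0 = 1, t = 0 − 1·1 = -1  (check: 83·1 + 76·(-1) = 7)
  q = 10: r = 6, s = 0 − 10·1 = -10, t = 1 − 10·(-1) = 11  (check: 83·(-10) + 76·11 = 6)
  q = 1: r = 1, s = 1 − 1·(-10) = 11, t = -1 − 1·11 = -12  (check: 83·11 + 76·(-12) = 1)
The row with r = 1 (the gcd) gives the Bezout coefficients s = 11, t = -12.
Result: 83 · (11) + 76 · (-12) = 1.

gcd(83, 76) = 1; s = 11, t = -12 (check: 83·11 + 76·(-12) = 1).


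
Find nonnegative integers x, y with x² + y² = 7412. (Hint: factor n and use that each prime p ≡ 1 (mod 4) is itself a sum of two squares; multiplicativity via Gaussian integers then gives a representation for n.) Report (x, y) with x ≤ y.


Step 1: Factor n = 7412 = 2^2 · 17 · 109.
Step 2: Check the mod-4 condition on each prime factor: 2 = 2 (special); 17 ≡ 1 (mod 4), exponent 1; 109 ≡ 1 (mod 4), exponent 1.
All primes ≡ 3 (mod 4) appear to even exponent (or don't appear), so by the two-squares theorem n IS expressible as a sum of two squares.
Step 3: Build a representation. Group n = k² · m with k = 2 and m = 17 · 109 = 1853 (a product of primes ≡ 1 (mod 4)); a representation of m scales to one of n via (k·x)² + (k·y)² = k²(x² + y²). Each prime p ≡ 1 (mod 4) is itself a sum of two squares; find a² by testing p − a² for a perfect square:
  17: 17 − 1² = 16 = 4² ⇒ 17 = 1² + 4².
  109: 109 − 1² = 108, 109 − 2² = 105, 109 − 3² = 100 = 10² ⇒ 109 = 3² + 10².
  Combine using the Brahmagupta–Fibonacci identity (a² + b²)(c² + d²) = (ac − bd)² + (ad + bc)² = (ac + bd)² + (ad − bc)²:
  17 · 109 = 1853: from (1² + 4²)(3² + 10²), take (1·3 − 4·10, 1·10 + 4·3) = (3 − 40, 10 + 12) = (-37, 22); dropping signs (only squares matter) gives (37, 22); check 37² + 22² = 1369 + 484 = 1853 ✓.
  Scale by k = 2: (2·37, 2·22) = (74, 44).
Step 4: Order so x ≤ y and verify: 44² + 74² = 1936 + 5476 = 7412 = n. ✓

n = 7412 = 44² + 74² (one valid representation with x ≤ y).


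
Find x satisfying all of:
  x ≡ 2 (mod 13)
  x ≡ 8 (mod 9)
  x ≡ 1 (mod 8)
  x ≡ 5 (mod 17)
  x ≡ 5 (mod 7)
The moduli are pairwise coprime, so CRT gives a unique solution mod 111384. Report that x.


Product of moduli M = 13 · 9 · 8 · 17 · 7 = 111384.
Merge one congruence at a time:
  Start: x ≡ 2 (mod 13).
  Combine with x ≡ 8 (mod 9); new modulus lcm = 117.
    Write x = 2 + 13·t and substitute into x ≡ 8 (mod 9): 13·t ≡ 8 − 2 = 6 (mod 9).
    Reduce coefficients mod 9: 4·t ≡ 6 (mod 9).
    The inverse of 4 mod 9 is 7 (since 4·7 = 28 = 3·9 + 1), so t ≡ 7·6 = 42 ≡ 6 (mod 9).
    Then x = 2 + 13·6 = 80, valid modulo lcm(13, 9) = 117: x ≡ 80 (mod 117).
  Combine with x ≡ 1 (mod 8); new modulus lcm = 936.
    Write x = 80 + 117·t and substitute into x ≡ 1 (mod 8): 117·t ≡ 1 − 80 = -79 (mod 8).
    Reduce coefficients mod 8: 5·t ≡ 1 (mod 8).
    The inverse of 5 mod 8 is 5 (since 5·5 = 25 = 3·8 + 1), so t ≡ 5·1 = 5 ≡ 5 (mod 8).
    Then x = 80 + 117·5 = 665, valid modulo lcm(117, 8) = 936: x ≡ 665 (mod 936).
  Combine with x ≡ 5 (mod 17); new modulus lcm = 15912.
    Write x = 665 + 936·t and substitute into x ≡ 5 (mod 17): 936·t ≡ 5 − 665 = -660 (mod 17).
    Reduce coefficients mod 17: 1·t ≡ 3 (mod 17).
    So t ≡ 3 (mod 17).
    Then x = 665 + 936·3 = 3473, valid modulo lcm(936, 17) = 15912: x ≡ 3473 (mod 15912).
  Combine with x ≡ 5 (mod 7); new modulus lcm = 111384.
    Write x = 3473 + 15912·t and substitute into x ≡ 5 (mod 7): 15912·t ≡ 5 − 3473 = -3468 (mod 7).
    Reduce coefficients mod 7: 1·t ≡ 4 (mod 7).
    So t ≡ 4 (mod 7).
    Then x = 3473 + 15912·4 = 67121, valid modulo lcm(15912, 7) = 111384: x ≡ 67121 (mod 111384).
Verify against each original: 67121 mod 13 = 2, 67121 mod 9 = 8, 67121 mod 8 = 1, 67121 mod 17 = 5, 67121 mod 7 = 5.

x ≡ 67121 (mod 111384).


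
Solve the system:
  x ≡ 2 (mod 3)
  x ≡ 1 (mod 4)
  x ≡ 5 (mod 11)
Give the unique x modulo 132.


Moduli 3, 4, 11 are pairwise coprime; by CRT there is a unique solution modulo M = 3 · 4 · 11 = 132.
Solve pairwise, accumulating the modulus:
  Start with x ≡ 2 (mod 3).
  Combine with x ≡ 1 (mod 4): since gcd(3, 4) = 1, we get a unique residue mod 12.
    Write x = 2 + 3·t and substitute into x ≡ 1 (mod 4): 3·t ≡ 1 − 2 = -1 (mod 4).
    Reduce coefficients mod 4: 3·t ≡ 3 (mod 4).
    The inverse of 3 mod 4 is 3 (since 3·3 = 9 = 2·4 + 1), so t ≡ 3·3 = 9 ≡ 1 (mod 4).
    Then x = 2 + 3·1 = 5, valid modulo lcm(3, 4) = 12: x ≡ 5 (mod 12).
  Combine with x ≡ 5 (mod 11): since gcd(12, 11) = 1, we get a unique residue mod 132.
    Write x = 5 + 12·t and substitute into x ≡ 5 (mod 11): 12·t ≡ 5 − 5 = 0 (mod 11).
    Reduce coefficients mod 11: 1·t ≡ 0 (mod 11).
    So t ≡ 0 (mod 11).
    Then x = 5 + 12·0 = 5, valid modulo lcm(12, 11) = 132: x ≡ 5 (mod 132).
Verify: 5 mod 3 = 2 ✓, 5 mod 4 = 1 ✓, 5 mod 11 = 5 ✓.

x ≡ 5 (mod 132).


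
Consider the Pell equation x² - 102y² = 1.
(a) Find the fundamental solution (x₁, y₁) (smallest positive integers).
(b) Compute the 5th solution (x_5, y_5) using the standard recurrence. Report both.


Step 1: Find the fundamental solution (x₁, y₁) of x² - 102y² = 1.
  Expand √102 as a continued fraction. a₀ = ⌊√102⌋ = 10; iterate m_{k+1} = d_k·a_k − m_k, d_{k+1} = (102 − m_{k+1}²)/d_k, a_{k+1} = ⌊(a₀ + m_{k+1})/d_{k+1}⌋ (starting m₀ = 0, d₀ = 1), with convergents p_k = a_k·p_{k-1} + p_{k-2}, q_k = a_k·q_{k-1} + q_{k-2} (p₋₁ = 1, q₋₁ = 0):
  k = 0: a₀ = 10; p₀/q₀ = 10/1; p₀² − 102·q₀² = 100 − 102 = -2.
  k = 1: m = 10, d = 2, a = ⌊(10 + 10)/2⌋ = 10; p/q = (10·10 + 1)/(10·1 + 0) = 101/10; p² − 102·q² = 10201 − 10200 = 1.
  The first convergent with p² − 102·q² = 1 gives the fundamental solution (x₁, y₁) = (101, 10).
Step 2: Apply the recurrence (x_{n+1}, y_{n+1}) = (x₁x_n + 102y₁y_n, x₁y_n + y₁x_n) repeatedly.
  From (x_1, y_1) = (101, 10): x_2 = 101·101 + 102·10·10 = 20401; y_2 = 101·10 + 10·101 = 2020.
  From (x_2, y_2) = (20401, 2020): x_3 = 101·20401 + 102·10·2020 = 4120901; y_3 = 101·2020 + 10·20401 = 408030.
  From (x_3, y_3) = (4120901, 408030): x_4 = 101·4120901 + 102·10·408030 = 832401601; y_4 = 101·408030 + 10·4120901 = 82420040.
  From (x_4, y_4) = (832401601, 82420040): x_5 = 101·832401601 + 102·10·82420040 = 168141002501; y_5 = 101·82420040 + 10·832401601 = 16648440050.
Step 3: Verify x_5² - 102·y_5² = 28271396722041288255001 - 28271396722041288255000 = 1 (should be 1). ✓

(x_1, y_1) = (101, 10); (x_5, y_5) = (168141002501, 16648440050).


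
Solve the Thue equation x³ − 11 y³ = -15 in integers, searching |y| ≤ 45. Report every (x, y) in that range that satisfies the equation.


The equation is x³ - 11y³ = -15. For fixed y, x³ = 11·y³ − 15, so a solution requires the RHS to be a perfect cube.
Strategy: iterate y from -45 to 45, compute RHS = 11·y³ − 15, and check whether it is a (positive or negative) perfect cube.
Check small values of y:
  y = 0: RHS = -15 is not a perfect cube.
  y = 1: RHS = -4 is not a perfect cube.
  y = -1: RHS = -26 is not a perfect cube.
  y = 2: RHS = 73 is not a perfect cube.
  y = -2: RHS = -103 is not a perfect cube.
  y = 3: RHS = 282 is not a perfect cube.
  y = -3: RHS = -312 is not a perfect cube.
Continuing the search up to |y| = 45 finds no solutions either.
No (x, y) in the scanned range satisfies the equation.

No integer solutions with |y| ≤ 45.


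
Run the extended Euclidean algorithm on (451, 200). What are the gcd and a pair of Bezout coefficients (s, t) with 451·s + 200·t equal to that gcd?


Euclidean algorithm on (451, 200) — divide until remainder is 0:
  451 = 2 · 200 + 51
  200 = 3 · 51 + 47
  51 = 1 · 47 + 4
  47 = 11 · 4 + 3
  4 = 1 · 3 + 1
  3 = 3 · 1 + 0
gcd(451, 200) = 1.
Track Bezout coefficients alongside the remainders: start with r₀ = 451 = a·1 + b·0 (s = 1, t = 0) and r₁ = 200 = a·0 + b·1 (s = 0, t = 1); each new remainder r_{k+1} = r_{k-1} − q_k·r_k inherits s_{k+1} = s_{k-1} − q_k·s_k, t_{k+1} = t_{k-1} − q_k·t_k, so r_k = a·s_k + b·t_k at every step:
  q = 2: r = 51, s = 1 − 2·0 = 1, t = 0 − 2·1 = -2  (check: 451·1 + 200·(-2) = 51)
  q = 3: r = 47, s = 0 − 3·1 = -3, t = 1 − 3·(-2) = 7  (check: 451·(-3) + 200·7 = 47)
  q = 1: r = 4, s = 1 − 1·(-3) = 4, t = -2 − 1·7 = -9  (check: 451·4 + 200·(-9) = 4)
  q = 11: r = 3, s = -3 − 11·4 = -47, t = 7 − 11·(-9) = 106  (check: 451·(-47) + 200·106 = 3)
  q = 1: r = 1, s = 4 − 1·(-47) = 51, t = -9 − 1·106 = -115  (check: 451·51 + 200·(-115) = 1)
The row with r = 1 (the gcd) gives the Bezout coefficients s = 51, t = -115.
Result: 451 · (51) + 200 · (-115) = 1.

gcd(451, 200) = 1; s = 51, t = -115 (check: 451·51 + 200·(-115) = 1).
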